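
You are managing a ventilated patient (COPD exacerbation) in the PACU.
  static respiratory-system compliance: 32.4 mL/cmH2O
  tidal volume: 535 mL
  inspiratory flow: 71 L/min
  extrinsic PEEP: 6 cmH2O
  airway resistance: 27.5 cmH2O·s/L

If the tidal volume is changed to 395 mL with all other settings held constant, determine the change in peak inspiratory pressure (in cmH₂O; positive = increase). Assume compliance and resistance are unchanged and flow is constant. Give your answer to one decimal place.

PIP = Vt/C + R·V̇ + PEEP (constant-flow equation of motion).
Only the elastic term changes: ΔPIP = ΔVt / C = (395 − 535) / 32.4 = -4.321 cmH2O.

-4.3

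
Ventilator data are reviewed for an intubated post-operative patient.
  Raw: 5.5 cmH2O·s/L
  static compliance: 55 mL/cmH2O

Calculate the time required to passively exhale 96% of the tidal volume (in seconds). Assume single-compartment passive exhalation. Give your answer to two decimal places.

τ = R × C = 5.5 × 55 mL/cmH2O = 5.5 × 0.055 L/cmH2O = 0.3025 s.
Exhaled fraction f = 1 − e^(−t/τ) → t = −τ·ln(1 − f) = −0.3025·ln(0.04) = 0.9737 s.

0.97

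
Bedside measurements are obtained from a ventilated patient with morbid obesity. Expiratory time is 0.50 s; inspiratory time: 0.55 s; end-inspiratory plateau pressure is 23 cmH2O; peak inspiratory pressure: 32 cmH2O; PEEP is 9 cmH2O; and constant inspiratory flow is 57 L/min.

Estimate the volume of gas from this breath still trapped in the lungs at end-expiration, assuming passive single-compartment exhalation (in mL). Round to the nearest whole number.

127

Flow: 57 L/min ÷ 60 = 0.95 L/s.
Vt = flow × Ti = 0.95 L/s × 0.55 s × 1000 mL/L = 522.5 mL.
R = (PIP − Pplat)/V̇ = (32 − 23) / 0.95 = 9.0/0.95 = 9.474 cmH2O·s/L.
C = Vt/(Pplat − PEEP) = 522.5 / (23 − 9) = 522.5/14.0 = 37.321 mL/cmH2O.
τ = R × C = 9.474 × 0.03732 L/cmH2O = 0.3536 s.
Fraction remaining = e^(−Te/τ) = e^(−0.50/0.3536) = 0.2432.
Trapped volume = 522.5 × 0.2432 = 127.07 mL.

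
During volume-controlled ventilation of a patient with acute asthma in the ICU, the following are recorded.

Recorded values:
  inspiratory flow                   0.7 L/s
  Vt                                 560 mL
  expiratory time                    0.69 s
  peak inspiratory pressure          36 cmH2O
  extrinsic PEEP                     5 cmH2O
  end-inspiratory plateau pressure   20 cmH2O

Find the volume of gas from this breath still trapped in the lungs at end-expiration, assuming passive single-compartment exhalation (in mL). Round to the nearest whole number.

R = (PIP − Pplat)/V̇ = (36 − 20) / 0.7 = 16.0/0.7 = 22.857 cmH2O·s/L.
C = Vt/(Pplat − PEEP) = 560.0 / (20 − 5) = 560.0/15.0 = 37.333 mL/cmH2O.
τ = R × C = 22.857 × 0.03733 L/cmH2O = 0.8533 s.
Fraction remaining = e^(−Te/τ) = e^(−0.69/0.8533) = 0.4455.
Trapped volume = 560.0 × 0.4455 = 249.48 mL.

249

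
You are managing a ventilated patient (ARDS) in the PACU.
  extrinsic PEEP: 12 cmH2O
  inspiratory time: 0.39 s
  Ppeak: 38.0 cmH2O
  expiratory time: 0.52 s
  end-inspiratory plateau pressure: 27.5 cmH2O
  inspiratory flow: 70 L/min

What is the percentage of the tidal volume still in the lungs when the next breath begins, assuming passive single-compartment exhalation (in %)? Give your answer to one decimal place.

14.0

Flow: 70 L/min ÷ 60 = 1.1667 L/s.
Vt = flow × Ti = 1.1667 L/s × 0.39 s × 1000 mL/L = 455.01 mL.
R = (PIP − Pplat)/V̇ = (38.0 − 27.5) / 1.1667 = 10.5/1.1667 = 9.0 cmH2O·s/L.
C = Vt/(Pplat − PEEP) = 455.01 / (27.5 − 12) = 455.01/15.5 = 29.355 mL/cmH2O.
τ = R × C = 9.0 × 0.02936 L/cmH2O = 0.2642 s.
Fraction remaining at end-expiration = e^(−Te/τ) = e^(−0.52/0.2642) = 0.1397 → 13.97%.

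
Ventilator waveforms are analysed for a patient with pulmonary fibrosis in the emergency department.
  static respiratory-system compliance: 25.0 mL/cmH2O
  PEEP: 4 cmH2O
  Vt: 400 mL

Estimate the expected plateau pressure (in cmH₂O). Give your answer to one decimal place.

20.0

Pplat = PEEP + Vt / Cstat = 4 + 400 / 25.0 = 4 + 16.0 = 20.0 cmH2O.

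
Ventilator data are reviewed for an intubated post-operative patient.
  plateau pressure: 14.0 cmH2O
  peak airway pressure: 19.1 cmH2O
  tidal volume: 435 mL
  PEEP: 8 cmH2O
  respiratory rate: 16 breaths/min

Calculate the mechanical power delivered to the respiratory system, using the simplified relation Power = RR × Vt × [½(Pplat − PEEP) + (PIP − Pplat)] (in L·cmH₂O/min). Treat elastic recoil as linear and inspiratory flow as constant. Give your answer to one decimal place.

Per-breath work = Vt × [½(Pplat−PEEP) + (PIP−Pplat)] = 0.435 × [0.5×6.0 + 5.1] = 0.435 × 8.1 = 3.524 L·cmH2O.
Power = 16 × 3.524 = 56.384 L·cmH2O/min.

56.4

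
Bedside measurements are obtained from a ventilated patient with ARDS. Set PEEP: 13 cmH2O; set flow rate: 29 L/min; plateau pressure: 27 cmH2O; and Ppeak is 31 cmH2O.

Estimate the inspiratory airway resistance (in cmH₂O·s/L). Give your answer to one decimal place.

8.3

Flow: 29 L/min ÷ 60 = 0.4833 L/s.
Raw = (PIP − Pplat) / flow = (31 − 27) / 0.4833 = 4.0 / 0.4833 = 8.276 cmH2O·s/L.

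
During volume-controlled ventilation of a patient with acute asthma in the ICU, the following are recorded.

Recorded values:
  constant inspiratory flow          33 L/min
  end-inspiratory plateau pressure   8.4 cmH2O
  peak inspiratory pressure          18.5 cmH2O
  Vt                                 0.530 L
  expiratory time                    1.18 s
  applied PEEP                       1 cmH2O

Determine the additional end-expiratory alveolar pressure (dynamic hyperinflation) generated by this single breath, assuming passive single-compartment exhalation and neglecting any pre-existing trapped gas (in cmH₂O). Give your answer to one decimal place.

3.0

Flow: 33 L/min ÷ 60 = 0.55 L/s.
R = (PIP − Pplat)/V̇ = (18.5 − 8.4) / 0.55 = 10.1/0.55 = 18.364 cmH2O·s/L.
C = Vt/(Pplat − PEEP) = 530.0 / (8.4 − 1) = 530.0/7.4 = 71.622 mL/cmH2O.
τ = R × C = 18.364 × 0.07162 L/cmH2O = 1.315 s.
Fraction remaining = e^(−Te/τ) = e^(−1.18/1.315) = 0.4077; trapped volume = 530.0 × 0.4077 = 216.08 mL.
Additional alveolar pressure from trapping ≈ V_trapped / C = 216.08 / 71.622 = 3.017 cmH2O.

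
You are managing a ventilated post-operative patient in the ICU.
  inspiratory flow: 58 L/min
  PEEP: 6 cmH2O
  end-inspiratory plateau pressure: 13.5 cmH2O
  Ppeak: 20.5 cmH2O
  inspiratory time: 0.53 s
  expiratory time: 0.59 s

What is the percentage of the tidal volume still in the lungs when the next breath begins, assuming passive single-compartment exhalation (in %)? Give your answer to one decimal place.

30.3

Flow: 58 L/min ÷ 60 = 0.9667 L/s.
Vt = flow × Ti = 0.9667 L/s × 0.53 s × 1000 mL/L = 512.35 mL.
R = (PIP − Pplat)/V̇ = (20.5 − 13.5) / 0.9667 = 7.0/0.9667 = 7.241 cmH2O·s/L.
C = Vt/(Pplat − PEEP) = 512.35 / (13.5 − 6) = 512.35/7.5 = 68.313 mL/cmH2O.
τ = R × C = 7.241 × 0.06831 L/cmH2O = 0.4946 s.
Fraction remaining at end-expiration = e^(−Te/τ) = e^(−0.59/0.4946) = 0.3033 → 30.33%.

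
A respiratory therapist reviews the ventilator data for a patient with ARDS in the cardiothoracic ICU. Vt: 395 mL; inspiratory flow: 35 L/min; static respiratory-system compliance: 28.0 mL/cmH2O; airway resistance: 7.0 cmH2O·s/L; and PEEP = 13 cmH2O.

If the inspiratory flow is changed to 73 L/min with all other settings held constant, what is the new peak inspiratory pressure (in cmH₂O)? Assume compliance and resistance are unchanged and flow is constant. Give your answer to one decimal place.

Flow: 35 L/min ÷ 60 = 0.5833 L/s.
New flow: 73 L/min ÷ 60 = 1.2167 L/s.
PIP = Vt/C + R·V̇ + PEEP (constant-flow equation of motion).
Only the resistive term changes: ΔPIP = R × ΔV̇ = 7.0 × (1.2167 − 0.5833) = 7.0 × 0.6334 = 4.434 cmH2O.
Original PIP = 395/28.0 + 7.0×0.5833 + 13 = 31.19 cmH2O; new PIP = 31.19 + (4.434) = 35.624 cmH2O.

35.6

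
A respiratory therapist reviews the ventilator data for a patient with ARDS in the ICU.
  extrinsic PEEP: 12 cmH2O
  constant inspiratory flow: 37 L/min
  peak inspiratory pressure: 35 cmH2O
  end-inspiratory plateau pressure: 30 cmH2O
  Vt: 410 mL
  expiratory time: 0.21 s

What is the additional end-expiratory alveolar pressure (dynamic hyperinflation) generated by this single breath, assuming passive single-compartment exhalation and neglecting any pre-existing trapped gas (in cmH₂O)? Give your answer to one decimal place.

5.8

Flow: 37 L/min ÷ 60 = 0.6167 L/s.
R = (PIP − Pplat)/V̇ = (35 − 30) / 0.6167 = 5.0/0.6167 = 8.108 cmH2O·s/L.
C = Vt/(Pplat − PEEP) = 410.0 / (30 − 12) = 410.0/18.0 = 22.778 mL/cmH2O.
τ = R × C = 8.108 × 0.02278 L/cmH2O = 0.1847 s.
Fraction remaining = e^(−Te/τ) = e^(−0.21/0.1847) = 0.3208; trapped volume = 410.0 × 0.3208 = 131.53 mL.
Additional alveolar pressure from trapping ≈ V_trapped / C = 131.53 / 22.778 = 5.774 cmH2O.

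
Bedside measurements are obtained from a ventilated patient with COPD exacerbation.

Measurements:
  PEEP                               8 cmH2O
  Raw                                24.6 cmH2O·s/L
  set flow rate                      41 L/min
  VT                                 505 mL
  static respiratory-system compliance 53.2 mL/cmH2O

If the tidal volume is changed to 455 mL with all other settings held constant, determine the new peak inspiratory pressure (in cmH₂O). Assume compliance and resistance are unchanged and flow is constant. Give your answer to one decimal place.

Flow: 41 L/min ÷ 60 = 0.6833 L/s.
PIP = Vt/C + R·V̇ + PEEP (constant-flow equation of motion).
Only the elastic term changes: ΔPIP = ΔVt / C = (455 − 505) / 53.2 = -0.9398 cmH2O.
Original PIP = 505/53.2 + 24.6×0.6833 + 8 = 34.302 cmH2O; new PIP = 34.302 + (-0.9398) = 33.362 cmH2O.

33.4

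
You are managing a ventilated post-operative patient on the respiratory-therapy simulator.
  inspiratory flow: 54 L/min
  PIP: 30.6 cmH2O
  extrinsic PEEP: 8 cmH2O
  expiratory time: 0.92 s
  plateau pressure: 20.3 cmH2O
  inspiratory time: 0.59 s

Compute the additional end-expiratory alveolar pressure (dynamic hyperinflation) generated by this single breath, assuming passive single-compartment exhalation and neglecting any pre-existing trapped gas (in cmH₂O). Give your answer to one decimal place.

Flow: 54 L/min ÷ 60 = 0.9 L/s.
Vt = flow × Ti = 0.9 L/s × 0.59 s × 1000 mL/L = 531.0 mL.
R = (PIP − Pplat)/V̇ = (30.6 − 20.3) / 0.9 = 10.3/0.9 = 11.444 cmH2O·s/L.
C = Vt/(Pplat − PEEP) = 531.0 / (20.3 − 8) = 531.0/12.3 = 43.171 mL/cmH2O.
τ = R × C = 11.444 × 0.04317 L/cmH2O = 0.494 s.
Fraction remaining = e^(−Te/τ) = e^(−0.92/0.494) = 0.1553; trapped volume = 531.0 × 0.1553 = 82.464 mL.
Additional alveolar pressure from trapping ≈ V_trapped / C = 82.464 / 43.171 = 1.91 cmH2O.

1.9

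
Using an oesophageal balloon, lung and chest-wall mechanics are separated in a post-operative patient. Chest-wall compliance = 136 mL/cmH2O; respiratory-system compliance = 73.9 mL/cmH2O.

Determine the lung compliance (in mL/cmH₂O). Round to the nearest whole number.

1/CL = 1/Crs − 1/Ccw.
1/CL = 1/73.9 − 1/136 = 0.006179.
CL = 161.84 mL/cmH2O.

162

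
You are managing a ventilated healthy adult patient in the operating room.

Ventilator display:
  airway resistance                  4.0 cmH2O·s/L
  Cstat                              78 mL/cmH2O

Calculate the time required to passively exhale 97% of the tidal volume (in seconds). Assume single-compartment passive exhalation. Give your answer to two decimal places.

1.09

τ = R × C = 4.0 × 78 mL/cmH2O = 4.0 × 0.078 L/cmH2O = 0.312 s.
Exhaled fraction f = 1 − e^(−t/τ) → t = −τ·ln(1 − f) = −0.312·ln(0.03) = 1.094 s.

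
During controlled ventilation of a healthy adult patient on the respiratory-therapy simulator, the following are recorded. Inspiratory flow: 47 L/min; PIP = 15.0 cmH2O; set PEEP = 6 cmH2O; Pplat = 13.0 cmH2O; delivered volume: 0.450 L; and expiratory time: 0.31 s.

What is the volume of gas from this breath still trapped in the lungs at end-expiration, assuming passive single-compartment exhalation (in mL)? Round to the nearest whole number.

68

Flow: 47 L/min ÷ 60 = 0.7833 L/s.
R = (PIP − Pplat)/V̇ = (15.0 − 13.0) / 0.7833 = 2.0/0.7833 = 2.553 cmH2O·s/L.
C = Vt/(Pplat − PEEP) = 450.0 / (13.0 − 6) = 450.0/7.0 = 64.286 mL/cmH2O.
τ = R × C = 2.553 × 0.06429 L/cmH2O = 0.1641 s.
Fraction remaining = e^(−Te/τ) = e^(−0.31/0.1641) = 0.1512.
Trapped volume = 450.0 × 0.1512 = 68.04 mL.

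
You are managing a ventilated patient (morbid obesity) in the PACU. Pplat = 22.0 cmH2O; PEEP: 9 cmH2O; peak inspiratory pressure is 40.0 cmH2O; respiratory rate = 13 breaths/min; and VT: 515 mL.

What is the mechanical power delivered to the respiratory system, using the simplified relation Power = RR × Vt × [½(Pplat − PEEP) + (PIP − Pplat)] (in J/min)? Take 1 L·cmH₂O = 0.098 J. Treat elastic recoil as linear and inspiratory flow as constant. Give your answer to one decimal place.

Per-breath work = Vt × [½(Pplat−PEEP) + (PIP−Pplat)] = 0.515 × [0.5×13.0 + 18.0] = 0.515 × 24.5 = 12.618 L·cmH2O.
Power = 13 × 12.618 = 164.03 L·cmH2O/min.
× 0.098 J/(L·cmH2O) → 16.075 J/min.

16.1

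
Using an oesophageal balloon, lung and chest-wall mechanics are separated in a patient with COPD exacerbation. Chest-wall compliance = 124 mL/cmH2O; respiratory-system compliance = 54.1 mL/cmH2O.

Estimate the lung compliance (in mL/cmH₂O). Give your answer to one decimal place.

96.0

1/CL = 1/Crs − 1/Ccw.
1/CL = 1/54.1 − 1/124 = 0.01042.
CL = 95.969 mL/cmH2O.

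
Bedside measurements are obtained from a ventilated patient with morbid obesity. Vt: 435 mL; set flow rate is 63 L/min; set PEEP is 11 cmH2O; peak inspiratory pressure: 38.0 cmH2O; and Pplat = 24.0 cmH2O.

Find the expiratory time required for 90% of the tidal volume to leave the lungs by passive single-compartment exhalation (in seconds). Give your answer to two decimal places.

Flow: 63 L/min ÷ 60 = 1.05 L/s.
R = (PIP − Pplat)/V̇ = (38.0 − 24.0) / 1.05 = 14.0/1.05 = 13.333 cmH2O·s/L.
C = Vt/(Pplat − PEEP) = 435.0 / (24.0 − 11) = 435.0/13.0 = 33.462 mL/cmH2O.
τ = R × C = 13.333 × 0.03346 L/cmH2O = 0.4461 s.
t = −τ·ln(1 − 0.90) = −0.4461·ln(0.1) = 1.027 s.

1.03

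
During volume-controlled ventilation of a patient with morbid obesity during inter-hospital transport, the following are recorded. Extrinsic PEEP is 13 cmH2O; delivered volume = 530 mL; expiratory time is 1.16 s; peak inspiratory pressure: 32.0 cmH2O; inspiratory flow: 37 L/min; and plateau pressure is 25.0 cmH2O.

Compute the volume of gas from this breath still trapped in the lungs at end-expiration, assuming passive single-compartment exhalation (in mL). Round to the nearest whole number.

Flow: 37 L/min ÷ 60 = 0.6167 L/s.
R = (PIP − Pplat)/V̇ = (32.0 − 25.0) / 0.6167 = 7.0/0.6167 = 11.351 cmH2O·s/L.
C = Vt/(Pplat − PEEP) = 530.0 / (25.0 − 13) = 530.0/12.0 = 44.167 mL/cmH2O.
τ = R × C = 11.351 × 0.04417 L/cmH2O = 0.5014 s.
Fraction remaining = e^(−Te/τ) = e^(−1.16/0.5014) = 0.09891.
Trapped volume = 530.0 × 0.09891 = 52.422 mL.

52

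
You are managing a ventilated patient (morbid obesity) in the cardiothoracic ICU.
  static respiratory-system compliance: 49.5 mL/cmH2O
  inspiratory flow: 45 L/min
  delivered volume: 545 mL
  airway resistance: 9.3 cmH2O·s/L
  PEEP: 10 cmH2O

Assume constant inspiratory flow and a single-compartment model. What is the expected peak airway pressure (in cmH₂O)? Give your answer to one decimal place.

28.0

Flow: 45 L/min ÷ 60 = 0.75 L/s.
Equation of motion (constant flow): PIP = Vt/C + R·V̇ + PEEP.
PIP = 545/49.5 + 9.3×0.75 + 10 = 11.01 + 6.975 + 10 = 27.985 cmH2O.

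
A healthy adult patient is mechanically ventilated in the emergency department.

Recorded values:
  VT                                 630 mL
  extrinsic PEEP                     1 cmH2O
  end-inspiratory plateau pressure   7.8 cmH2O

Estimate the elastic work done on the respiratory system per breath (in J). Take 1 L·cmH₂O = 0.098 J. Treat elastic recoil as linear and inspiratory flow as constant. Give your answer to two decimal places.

0.21

Elastic work ≈ ½ × (Pplat − PEEP) × Vt = 0.5 × (7.8 − 1) × 0.630 L = 0.5 × 6.8 × 0.630 = 2.142 L·cmH2O.
× 0.098 J/(L·cmH2O) → 0.2099 J.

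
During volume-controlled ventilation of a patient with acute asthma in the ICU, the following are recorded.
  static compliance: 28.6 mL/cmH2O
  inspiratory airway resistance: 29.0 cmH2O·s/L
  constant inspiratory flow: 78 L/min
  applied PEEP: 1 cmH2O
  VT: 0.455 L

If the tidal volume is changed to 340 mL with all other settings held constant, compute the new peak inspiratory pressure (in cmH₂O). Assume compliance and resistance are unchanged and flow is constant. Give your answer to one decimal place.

Flow: 78 L/min ÷ 60 = 1.3 L/s.
PIP = Vt/C + R·V̇ + PEEP (constant-flow equation of motion).
Only the elastic term changes: ΔPIP = ΔVt / C = (340 − 455) / 28.6 = -4.021 cmH2O.
Original PIP = 455/28.6 + 29.0×1.3 + 1 = 54.609 cmH2O; new PIP = 54.609 + (-4.021) = 50.588 cmH2O.

50.6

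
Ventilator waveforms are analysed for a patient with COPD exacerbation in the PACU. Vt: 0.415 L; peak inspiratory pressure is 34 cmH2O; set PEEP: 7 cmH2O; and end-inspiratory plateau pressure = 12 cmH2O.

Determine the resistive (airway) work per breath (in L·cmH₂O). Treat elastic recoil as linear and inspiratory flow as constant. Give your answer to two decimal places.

With constant inspiratory flow the resistive pressure is constant at PIP − Pplat = 34 − 12 = 22.0 cmH2O, so resistive work = 22.0 × 0.415 = 9.13 L·cmH2O.

9.13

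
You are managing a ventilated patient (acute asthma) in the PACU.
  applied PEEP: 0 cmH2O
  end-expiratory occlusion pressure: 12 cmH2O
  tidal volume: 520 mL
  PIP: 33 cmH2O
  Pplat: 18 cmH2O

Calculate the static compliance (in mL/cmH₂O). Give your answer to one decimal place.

86.7

End-expiratory occlusion gives total PEEP = 12 cmH2O (intrinsic PEEP = 12 − 0 = 12). Use total PEEP for the elastic gradient.
Cstat = Vt / (Pplat − PEEPtotal) = 520 / (18 − 12) = 520 / 6.0 = 86.667 mL/cmH2O.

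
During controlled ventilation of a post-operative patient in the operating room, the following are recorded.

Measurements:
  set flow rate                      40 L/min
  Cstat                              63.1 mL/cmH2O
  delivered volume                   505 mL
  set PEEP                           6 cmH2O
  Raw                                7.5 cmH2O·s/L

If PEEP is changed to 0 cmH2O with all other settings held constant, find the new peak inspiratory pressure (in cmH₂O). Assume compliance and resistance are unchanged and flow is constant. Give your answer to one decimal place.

13.0

Flow: 40 L/min ÷ 60 = 0.6667 L/s.
PIP = Vt/C + R·V̇ + PEEP (constant-flow equation of motion).
Only the baseline term changes: ΔPIP = ΔPEEP = 0 − 6 = -6.0 cmH2O.
Original PIP = 505/63.1 + 7.5×0.6667 + 6 = 19.003 cmH2O; new PIP = 19.003 + (-6.0) = 13.003 cmH2O.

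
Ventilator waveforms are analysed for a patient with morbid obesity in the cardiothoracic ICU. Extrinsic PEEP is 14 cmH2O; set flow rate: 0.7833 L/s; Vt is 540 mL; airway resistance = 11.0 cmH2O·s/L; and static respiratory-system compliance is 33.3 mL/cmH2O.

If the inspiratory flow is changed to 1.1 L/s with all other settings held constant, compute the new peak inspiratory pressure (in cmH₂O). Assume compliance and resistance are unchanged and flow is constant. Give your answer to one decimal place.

PIP = Vt/C + R·V̇ + PEEP (constant-flow equation of motion).
Only the resistive term changes: ΔPIP = R × ΔV̇ = 11.0 × (1.1 − 0.7833) = 11.0 × 0.3167 = 3.484 cmH2O.
Original PIP = 540/33.3 + 11.0×0.7833 + 14 = 38.833 cmH2O; new PIP = 38.833 + (3.484) = 42.317 cmH2O.

42.3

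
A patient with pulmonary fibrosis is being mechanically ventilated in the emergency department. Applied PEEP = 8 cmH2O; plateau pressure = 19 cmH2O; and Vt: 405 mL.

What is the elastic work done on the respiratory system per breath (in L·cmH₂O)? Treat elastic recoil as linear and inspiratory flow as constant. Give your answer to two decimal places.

Elastic work ≈ ½ × (Pplat − PEEP) × Vt = 0.5 × (19 − 8) × 0.405 L = 0.5 × 11.0 × 0.405 = 2.228 L·cmH2O.

2.23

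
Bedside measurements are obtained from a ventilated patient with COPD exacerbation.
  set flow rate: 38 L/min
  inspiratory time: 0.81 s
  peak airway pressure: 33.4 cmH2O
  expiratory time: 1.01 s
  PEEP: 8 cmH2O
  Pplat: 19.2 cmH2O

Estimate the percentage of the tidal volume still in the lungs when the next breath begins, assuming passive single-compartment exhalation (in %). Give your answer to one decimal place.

37.4

Flow: 38 L/min ÷ 60 = 0.6333 L/s.
Vt = flow × Ti = 0.6333 L/s × 0.81 s × 1000 mL/L = 512.97 mL.
R = (PIP − Pplat)/V̇ = (33.4 − 19.2) / 0.6333 = 14.2/0.6333 = 22.422 cmH2O·s/L.
C = Vt/(Pplat − PEEP) = 512.97 / (19.2 − 8) = 512.97/11.2 = 45.801 mL/cmH2O.
τ = R × C = 22.422 × 0.0458 L/cmH2O = 1.027 s.
Fraction remaining at end-expiration = e^(−Te/τ) = e^(−1.01/1.027) = 0.374 → 37.4%.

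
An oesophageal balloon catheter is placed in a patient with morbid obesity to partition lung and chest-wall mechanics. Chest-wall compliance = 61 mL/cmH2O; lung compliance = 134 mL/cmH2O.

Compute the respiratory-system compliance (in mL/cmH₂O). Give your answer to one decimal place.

41.9

Lung and chest wall are elastances in series: 1/Crs = 1/CL + 1/Ccw.
1/Crs = 1/134 + 1/61 = 0.02386.
Crs = 41.911 mL/cmH2O.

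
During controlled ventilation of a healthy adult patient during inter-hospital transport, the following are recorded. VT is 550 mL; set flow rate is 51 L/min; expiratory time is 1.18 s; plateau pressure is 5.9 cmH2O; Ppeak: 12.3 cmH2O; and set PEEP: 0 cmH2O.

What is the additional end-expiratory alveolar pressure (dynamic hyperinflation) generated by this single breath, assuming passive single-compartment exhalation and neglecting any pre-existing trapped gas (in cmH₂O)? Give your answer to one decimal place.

Flow: 51 L/min ÷ 60 = 0.85 L/s.
R = (PIP − Pplat)/V̇ = (12.3 − 5.9) / 0.85 = 6.4/0.85 = 7.529 cmH2O·s/L.
C = Vt/(Pplat − PEEP) = 550.0 / (5.9 − 0) = 550.0/5.9 = 93.22 mL/cmH2O.
τ = R × C = 7.529 × 0.09322 L/cmH2O = 0.7019 s.
Fraction remaining = e^(−Te/τ) = e^(−1.18/0.7019) = 0.1862; trapped volume = 550.0 × 0.1862 = 102.41 mL.
Additional alveolar pressure from trapping ≈ V_trapped / C = 102.41 / 93.22 = 1.099 cmH2O.

1.1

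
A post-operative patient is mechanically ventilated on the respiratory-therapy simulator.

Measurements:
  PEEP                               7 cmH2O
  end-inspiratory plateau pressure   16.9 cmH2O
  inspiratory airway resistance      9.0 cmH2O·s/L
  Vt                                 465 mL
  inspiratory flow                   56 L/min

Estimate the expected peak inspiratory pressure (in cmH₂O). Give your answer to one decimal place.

Flow: 56 L/min ÷ 60 = 0.9333 L/s.
PIP = Pplat + Raw × flow = 16.9 + 9.0 × 0.9333 = 16.9 + 8.4 = 25.3 cmH2O.

25.3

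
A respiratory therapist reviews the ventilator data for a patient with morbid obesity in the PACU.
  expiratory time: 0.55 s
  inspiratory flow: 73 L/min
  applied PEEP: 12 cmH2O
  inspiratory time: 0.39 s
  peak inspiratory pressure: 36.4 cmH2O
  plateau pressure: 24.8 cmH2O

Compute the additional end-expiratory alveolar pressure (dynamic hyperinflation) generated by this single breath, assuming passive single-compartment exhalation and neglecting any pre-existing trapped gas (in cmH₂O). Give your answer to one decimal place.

2.7

Flow: 73 L/min ÷ 60 = 1.2167 L/s.
Vt = flow × Ti = 1.2167 L/s × 0.39 s × 1000 mL/L = 474.51 mL.
R = (PIP − Pplat)/V̇ = (36.4 − 24.8) / 1.2167 = 11.6/1.2167 = 9.534 cmH2O·s/L.
C = Vt/(Pplat − PEEP) = 474.51 / (24.8 − 12) = 474.51/12.8 = 37.071 mL/cmH2O.
τ = R × C = 9.534 × 0.03707 L/cmH2O = 0.3534 s.
Fraction remaining = e^(−Te/τ) = e^(−0.55/0.3534) = 0.2109; trapped volume = 474.51 × 0.2109 = 100.07 mL.
Additional alveolar pressure from trapping ≈ V_trapped / C = 100.07 / 37.071 = 2.699 cmH2O.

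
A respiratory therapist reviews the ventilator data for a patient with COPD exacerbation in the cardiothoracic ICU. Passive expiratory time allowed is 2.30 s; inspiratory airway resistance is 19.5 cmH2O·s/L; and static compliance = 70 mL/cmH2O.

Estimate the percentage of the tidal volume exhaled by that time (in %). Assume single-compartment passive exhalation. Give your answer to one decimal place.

81.5

τ = R × C = 19.5 × 70 mL/cmH2O = 19.5 × 0.070 L/cmH2O = 1.365 s.
Passive exhalation: V(t)/V₀ = e^(−t/τ) = e^(−2.30/1.365) = 0.1854.
Fraction exhaled = 1 − 0.1854 = 0.8146 → 81.46%.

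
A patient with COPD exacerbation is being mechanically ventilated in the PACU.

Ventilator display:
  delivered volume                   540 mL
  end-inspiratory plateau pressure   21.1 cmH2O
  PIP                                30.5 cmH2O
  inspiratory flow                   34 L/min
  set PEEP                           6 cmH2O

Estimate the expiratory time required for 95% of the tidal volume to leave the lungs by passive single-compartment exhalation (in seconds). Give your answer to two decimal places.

Flow: 34 L/min ÷ 60 = 0.5667 L/s.
R = (PIP − Pplat)/V̇ = (30.5 − 21.1) / 0.5667 = 9.4/0.5667 = 16.587 cmH2O·s/L.
C = Vt/(Pplat − PEEP) = 540.0 / (21.1 − 6) = 540.0/15.1 = 35.762 mL/cmH2O.
τ = R × C = 16.587 × 0.03576 L/cmH2O = 0.5932 s.
t = −τ·ln(1 − 0.95) = −0.5932·ln(0.05) = 1.777 s.

1.78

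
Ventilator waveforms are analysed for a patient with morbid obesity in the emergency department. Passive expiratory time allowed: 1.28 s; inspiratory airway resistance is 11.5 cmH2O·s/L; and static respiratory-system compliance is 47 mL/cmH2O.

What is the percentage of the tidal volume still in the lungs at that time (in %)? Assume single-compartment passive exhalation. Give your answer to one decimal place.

9.4

τ = R × C = 11.5 × 47 mL/cmH2O = 11.5 × 0.047 L/cmH2O = 0.5405 s.
Passive exhalation: V(t)/V₀ = e^(−t/τ) = e^(−1.28/0.5405) = 0.09365.
Fraction remaining = 0.09365 → 9.365%.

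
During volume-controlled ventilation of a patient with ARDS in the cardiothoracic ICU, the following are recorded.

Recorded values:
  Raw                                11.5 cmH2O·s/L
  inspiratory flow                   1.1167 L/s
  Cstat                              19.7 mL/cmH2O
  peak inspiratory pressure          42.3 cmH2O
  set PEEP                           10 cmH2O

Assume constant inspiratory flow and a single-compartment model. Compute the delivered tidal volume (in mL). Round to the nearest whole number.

Equation of motion (constant flow): PIP = Vt/C + R·V̇ + PEEP.
Vt/C = PIP − R·V̇ − PEEP = 42.3 − 12.842 − 10 = 19.458 cmH2O.
Vt = C × 19.458 = 19.7 × 19.458 = 383.32 mL.

383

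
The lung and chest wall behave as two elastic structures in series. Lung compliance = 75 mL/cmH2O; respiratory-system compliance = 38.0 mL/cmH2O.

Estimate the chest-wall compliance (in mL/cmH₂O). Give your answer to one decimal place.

77.0

1/Ccw = 1/Crs − 1/CL.
1/Ccw = 1/38.0 − 1/75 = 0.01298.
Ccw = 77.042 mL/cmH2O.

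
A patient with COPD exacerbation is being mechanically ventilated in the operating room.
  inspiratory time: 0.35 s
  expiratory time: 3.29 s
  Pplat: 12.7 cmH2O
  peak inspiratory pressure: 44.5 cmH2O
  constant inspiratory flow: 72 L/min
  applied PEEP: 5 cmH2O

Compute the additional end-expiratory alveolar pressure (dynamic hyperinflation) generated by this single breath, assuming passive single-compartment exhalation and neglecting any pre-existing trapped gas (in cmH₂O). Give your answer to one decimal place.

0.8

Flow: 72 L/min ÷ 60 = 1.2 L/s.
Vt = flow × Ti = 1.2 L/s × 0.35 s × 1000 mL/L = 420.0 mL.
R = (PIP − Pplat)/V̇ = (44.5 − 12.7) / 1.2 = 31.8/1.2 = 26.5 cmH2O·s/L.
C = Vt/(Pplat − PEEP) = 420.0 / (12.7 − 5) = 420.0/7.7 = 54.545 mL/cmH2O.
τ = R × C = 26.5 × 0.05455 L/cmH2O = 1.446 s.
Fraction remaining = e^(−Te/τ) = e^(−3.29/1.446) = 0.1028; trapped volume = 420.0 × 0.1028 = 43.176 mL.
Additional alveolar pressure from trapping ≈ V_trapped / C = 43.176 / 54.545 = 0.7916 cmH2O.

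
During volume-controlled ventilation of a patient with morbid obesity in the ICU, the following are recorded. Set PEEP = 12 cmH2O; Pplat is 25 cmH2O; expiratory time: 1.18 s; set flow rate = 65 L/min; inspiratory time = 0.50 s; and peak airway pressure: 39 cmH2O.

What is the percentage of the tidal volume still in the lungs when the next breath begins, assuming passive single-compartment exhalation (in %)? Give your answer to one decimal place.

Flow: 65 L/min ÷ 60 = 1.0833 L/s.
Vt = flow × Ti = 1.0833 L/s × 0.50 s × 1000 mL/L = 541.65 mL.
R = (PIP − Pplat)/V̇ = (39 − 25) / 1.0833 = 14.0/1.0833 = 12.923 cmH2O·s/L.
C = Vt/(Pplat − PEEP) = 541.65 / (25 − 12) = 541.65/13.0 = 41.665 mL/cmH2O.
τ = R × C = 12.923 × 0.04167 L/cmH2O = 0.5385 s.
Fraction remaining at end-expiration = e^(−Te/τ) = e^(−1.18/0.5385) = 0.1118 → 11.18%.

11.2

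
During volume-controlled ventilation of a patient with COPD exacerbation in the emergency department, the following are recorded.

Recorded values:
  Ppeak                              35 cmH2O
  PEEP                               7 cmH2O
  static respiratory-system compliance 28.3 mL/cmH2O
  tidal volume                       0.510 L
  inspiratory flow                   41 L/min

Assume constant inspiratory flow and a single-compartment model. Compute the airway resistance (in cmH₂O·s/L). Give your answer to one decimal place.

Flow: 41 L/min ÷ 60 = 0.6833 L/s.
Equation of motion (constant flow): PIP = Vt/C + R·V̇ + PEEP.
R·V̇ = PIP − Vt/C − PEEP = 35 − 510/28.3 − 7 = 35 − 18.021 − 7 = 9.979 cmH2O.
R = 9.979 / 0.6833 = 14.604 cmH2O·s/L.

14.6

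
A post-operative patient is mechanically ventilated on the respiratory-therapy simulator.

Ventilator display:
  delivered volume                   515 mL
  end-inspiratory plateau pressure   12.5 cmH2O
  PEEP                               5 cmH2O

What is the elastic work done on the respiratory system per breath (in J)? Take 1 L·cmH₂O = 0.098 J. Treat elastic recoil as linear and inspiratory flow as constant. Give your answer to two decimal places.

Elastic work ≈ ½ × (Pplat − PEEP) × Vt = 0.5 × (12.5 − 5) × 0.515 L = 0.5 × 7.5 × 0.515 = 1.931 L·cmH2O.
× 0.098 J/(L·cmH2O) → 0.1892 J.

0.19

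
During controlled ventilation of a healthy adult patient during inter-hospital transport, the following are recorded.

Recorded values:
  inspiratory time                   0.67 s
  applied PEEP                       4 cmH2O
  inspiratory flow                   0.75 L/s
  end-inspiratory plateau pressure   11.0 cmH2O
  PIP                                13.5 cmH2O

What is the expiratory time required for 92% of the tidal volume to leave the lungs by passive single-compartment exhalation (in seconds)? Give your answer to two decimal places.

0.60

Vt = flow × Ti = 0.75 L/s × 0.67 s × 1000 mL/L = 502.5 mL.
R = (PIP − Pplat)/V̇ = (13.5 − 11.0) / 0.75 = 2.5/0.75 = 3.333 cmH2O·s/L.
C = Vt/(Pplat − PEEP) = 502.5 / (11.0 − 4) = 502.5/7.0 = 71.786 mL/cmH2O.
τ = R × C = 3.333 × 0.07179 L/cmH2O = 0.2393 s.
t = −τ·ln(1 − 0.92) = −0.2393·ln(0.08) = 0.6044 s.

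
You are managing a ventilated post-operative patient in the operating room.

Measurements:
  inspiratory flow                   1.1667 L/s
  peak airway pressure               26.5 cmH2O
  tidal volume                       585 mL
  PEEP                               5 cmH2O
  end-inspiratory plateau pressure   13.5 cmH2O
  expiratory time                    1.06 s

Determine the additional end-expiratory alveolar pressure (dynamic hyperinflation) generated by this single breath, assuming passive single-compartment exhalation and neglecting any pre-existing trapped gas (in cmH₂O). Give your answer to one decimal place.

2.1

R = (PIP − Pplat)/V̇ = (26.5 − 13.5) / 1.1667 = 13.0/1.1667 = 11.143 cmH2O·s/L.
C = Vt/(Pplat − PEEP) = 585.0 / (13.5 − 5) = 585.0/8.5 = 68.824 mL/cmH2O.
τ = R × C = 11.143 × 0.06882 L/cmH2O = 0.7669 s.
Fraction remaining = e^(−Te/τ) = e^(−1.06/0.7669) = 0.251; trapped volume = 585.0 × 0.251 = 146.84 mL.
Additional alveolar pressure from trapping ≈ V_trapped / C = 146.84 / 68.824 = 2.134 cmH2O.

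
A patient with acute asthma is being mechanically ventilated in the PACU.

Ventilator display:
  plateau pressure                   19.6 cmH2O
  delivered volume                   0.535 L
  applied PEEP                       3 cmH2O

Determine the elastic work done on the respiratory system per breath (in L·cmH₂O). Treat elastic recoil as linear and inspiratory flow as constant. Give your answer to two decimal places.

4.44

Elastic work ≈ ½ × (Pplat − PEEP) × Vt = 0.5 × (19.6 − 3) × 0.535 L = 0.5 × 16.6 × 0.535 = 4.441 L·cmH2O.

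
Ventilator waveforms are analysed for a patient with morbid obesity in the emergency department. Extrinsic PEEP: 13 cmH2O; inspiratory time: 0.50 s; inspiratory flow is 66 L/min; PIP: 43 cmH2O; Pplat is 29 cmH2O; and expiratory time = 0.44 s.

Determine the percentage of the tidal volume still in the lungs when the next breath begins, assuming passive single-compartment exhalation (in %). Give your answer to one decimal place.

Flow: 66 L/min ÷ 60 = 1.1 L/s.
Vt = flow × Ti = 1.1 L/s × 0.50 s × 1000 mL/L = 550.0 mL.
R = (PIP − Pplat)/V̇ = (43 − 29) / 1.1 = 14.0/1.1 = 12.727 cmH2O·s/L.
C = Vt/(Pplat − PEEP) = 550.0 / (29 − 13) = 550.0/16.0 = 34.375 mL/cmH2O.
τ = R × C = 12.727 × 0.03438 L/cmH2O = 0.4376 s.
Fraction remaining at end-expiration = e^(−Te/τ) = e^(−0.44/0.4376) = 0.3659 → 36.59%.

36.6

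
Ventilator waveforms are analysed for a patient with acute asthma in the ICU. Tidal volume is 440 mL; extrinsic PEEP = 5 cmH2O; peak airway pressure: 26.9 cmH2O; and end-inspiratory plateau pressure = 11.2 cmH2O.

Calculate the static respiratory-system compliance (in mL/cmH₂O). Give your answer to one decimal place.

71.0

Cstat = Vt / (Pplat − PEEP) = 440 / (11.2 − 5) = 440 / 6.2 = 70.968 mL/cmH2O.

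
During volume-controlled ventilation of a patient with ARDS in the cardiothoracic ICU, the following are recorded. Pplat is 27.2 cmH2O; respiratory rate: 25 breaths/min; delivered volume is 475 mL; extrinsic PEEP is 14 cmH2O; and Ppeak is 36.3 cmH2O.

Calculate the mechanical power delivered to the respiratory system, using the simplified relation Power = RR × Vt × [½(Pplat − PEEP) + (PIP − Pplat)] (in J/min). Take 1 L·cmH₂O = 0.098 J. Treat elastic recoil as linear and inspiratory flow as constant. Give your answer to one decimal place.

Per-breath work = Vt × [½(Pplat−PEEP) + (PIP−Pplat)] = 0.475 × [0.5×13.2 + 9.1] = 0.475 × 15.7 = 7.458 L·cmH2O.
Power = 25 × 7.458 = 186.45 L·cmH2O/min.
× 0.098 J/(L·cmH2O) → 18.272 J/min.

18.3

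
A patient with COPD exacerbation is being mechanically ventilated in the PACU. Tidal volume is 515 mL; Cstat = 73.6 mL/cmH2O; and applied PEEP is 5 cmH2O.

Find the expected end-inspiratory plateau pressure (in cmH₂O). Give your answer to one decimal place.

Pplat = PEEP + Vt / Cstat = 5 + 515 / 73.6 = 5 + 6.997 = 11.997 cmH2O.

12.0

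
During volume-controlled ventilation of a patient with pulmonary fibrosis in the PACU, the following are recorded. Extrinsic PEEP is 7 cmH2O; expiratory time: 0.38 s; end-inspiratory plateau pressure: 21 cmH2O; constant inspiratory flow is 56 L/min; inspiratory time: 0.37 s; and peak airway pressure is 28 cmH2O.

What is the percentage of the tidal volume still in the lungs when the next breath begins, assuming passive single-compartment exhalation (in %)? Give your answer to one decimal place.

12.8

Flow: 56 L/min ÷ 60 = 0.9333 L/s.
Vt = flow × Ti = 0.9333 L/s × 0.37 s × 1000 mL/L = 345.32 mL.
R = (PIP − Pplat)/V̇ = (28 − 21) / 0.9333 = 7.0/0.9333 = 7.5 cmH2O·s/L.
C = Vt/(Pplat − PEEP) = 345.32 / (21 − 7) = 345.32/14.0 = 24.666 mL/cmH2O.
τ = R × C = 7.5 × 0.02467 L/cmH2O = 0.185 s.
Fraction remaining at end-expiration = e^(−Te/τ) = e^(−0.38/0.185) = 0.1282 → 12.82%.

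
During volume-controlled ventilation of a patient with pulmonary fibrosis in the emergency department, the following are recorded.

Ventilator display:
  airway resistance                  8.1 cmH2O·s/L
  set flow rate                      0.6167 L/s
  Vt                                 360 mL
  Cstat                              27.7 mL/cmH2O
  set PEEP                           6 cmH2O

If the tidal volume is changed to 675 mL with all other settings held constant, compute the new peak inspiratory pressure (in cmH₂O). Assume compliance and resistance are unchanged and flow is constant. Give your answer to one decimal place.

35.4

PIP = Vt/C + R·V̇ + PEEP (constant-flow equation of motion).
Only the elastic term changes: ΔPIP = ΔVt / C = (675 − 360) / 27.7 = 11.372 cmH2O.
Original PIP = 360/27.7 + 8.1×0.6167 + 6 = 23.992 cmH2O; new PIP = 23.992 + (11.372) = 35.364 cmH2O.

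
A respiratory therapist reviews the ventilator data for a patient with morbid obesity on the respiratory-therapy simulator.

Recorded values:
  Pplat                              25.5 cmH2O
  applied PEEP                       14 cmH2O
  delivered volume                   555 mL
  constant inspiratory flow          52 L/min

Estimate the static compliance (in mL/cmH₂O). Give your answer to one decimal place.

Cstat = Vt / (Pplat − PEEP) = 555 / (25.5 − 14) = 555 / 11.5 = 48.261 mL/cmH2O.

48.3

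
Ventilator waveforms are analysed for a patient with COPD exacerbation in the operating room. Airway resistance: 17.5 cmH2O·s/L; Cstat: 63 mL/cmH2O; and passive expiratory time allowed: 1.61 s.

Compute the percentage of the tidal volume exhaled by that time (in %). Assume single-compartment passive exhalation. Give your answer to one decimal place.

76.8

τ = R × C = 17.5 × 63 mL/cmH2O = 17.5 × 0.063 L/cmH2O = 1.103 s.
Passive exhalation: V(t)/V₀ = e^(−t/τ) = e^(−1.61/1.103) = 0.2323.
Fraction exhaled = 1 − 0.2323 = 0.7677 → 76.77%.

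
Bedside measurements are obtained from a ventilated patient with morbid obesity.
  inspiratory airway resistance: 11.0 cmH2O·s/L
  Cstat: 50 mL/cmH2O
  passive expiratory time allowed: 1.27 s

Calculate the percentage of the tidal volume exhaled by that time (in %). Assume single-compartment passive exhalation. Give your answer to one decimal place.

τ = R × C = 11.0 × 50 mL/cmH2O = 11.0 × 0.050 L/cmH2O = 0.55 s.
Passive exhalation: V(t)/V₀ = e^(−t/τ) = e^(−1.27/0.55) = 0.09935.
Fraction exhaled = 1 − 0.09935 = 0.9007 → 90.07%.

90.1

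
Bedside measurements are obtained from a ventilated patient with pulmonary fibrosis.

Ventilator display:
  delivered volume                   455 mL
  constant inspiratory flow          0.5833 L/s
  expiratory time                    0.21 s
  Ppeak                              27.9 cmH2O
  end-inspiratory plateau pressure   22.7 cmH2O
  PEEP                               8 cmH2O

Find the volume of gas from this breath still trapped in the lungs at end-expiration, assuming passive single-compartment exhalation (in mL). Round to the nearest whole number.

213

R = (PIP − Pplat)/V̇ = (27.9 − 22.7) / 0.5833 = 5.2/0.5833 = 8.915 cmH2O·s/L.
C = Vt/(Pplat − PEEP) = 455.0 / (22.7 − 8) = 455.0/14.7 = 30.952 mL/cmH2O.
τ = R × C = 8.915 × 0.03095 L/cmH2O = 0.2759 s.
Fraction remaining = e^(−Te/τ) = e^(−0.21/0.2759) = 0.4671.
Trapped volume = 455.0 × 0.4671 = 212.53 mL.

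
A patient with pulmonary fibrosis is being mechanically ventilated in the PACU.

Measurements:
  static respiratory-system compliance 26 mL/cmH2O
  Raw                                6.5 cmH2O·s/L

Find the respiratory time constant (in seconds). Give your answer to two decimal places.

0.17

τ = R × C = 6.5 × 26 mL/cmH2O = 6.5 × 0.026 L/cmH2O = 0.169 s.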